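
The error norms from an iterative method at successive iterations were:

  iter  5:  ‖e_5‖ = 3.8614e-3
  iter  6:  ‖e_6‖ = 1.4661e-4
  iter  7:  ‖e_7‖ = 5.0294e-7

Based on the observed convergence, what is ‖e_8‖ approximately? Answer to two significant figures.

2.7e-11

First estimate the order: p ≈ ln(‖e_7‖/‖e_6‖) / ln(‖e_6‖/‖e_5‖) = ln(5.0294e-7/1.4661e-4)/ln(1.4661e-4/3.8614e-3) = ln(0.00343046)/ln(0.0379681) ≈ 1.7350.
Then ‖e_8‖ ≈ ‖e_7‖·(‖e_7‖/‖e_6‖)^p = 5.0294e-7·(0.00343046)^1.7350 = 5.0294e-7·5.29464e-05 ≈ 2.663e-11.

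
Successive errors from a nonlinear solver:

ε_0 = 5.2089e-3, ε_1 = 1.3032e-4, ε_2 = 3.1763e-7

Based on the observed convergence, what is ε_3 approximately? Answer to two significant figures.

1.7e-11

First estimate the order: p ≈ ln(ε_2/ε_1) / ln(ε_1/ε_0) = ln(3.1763e-7/1.3032e-4)/ln(1.3032e-4/5.2089e-3) = ln(0.00243731)/ln(0.0250187) ≈ 1.6314.
Then ε_3 ≈ ε_2·(ε_2/ε_1)^p = 3.1763e-7·(0.00243731)^1.6314 = 3.1763e-7·5.45766e-05 ≈ 1.734e-11.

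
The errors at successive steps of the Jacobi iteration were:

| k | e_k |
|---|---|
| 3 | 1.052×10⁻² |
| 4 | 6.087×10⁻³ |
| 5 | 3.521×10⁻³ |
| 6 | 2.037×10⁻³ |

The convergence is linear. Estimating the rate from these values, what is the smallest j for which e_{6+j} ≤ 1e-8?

23

Rate ρ ≈ e_6/e_5 = 2.037×10⁻³/3.521×10⁻³ = 0.5785.
After j more steps, e_{6+j} ≈ 2.037×10⁻³·ρ^j; need ρ^j ≤ 1e-8/2.037×10⁻³ = 4.90918e-06.
j ≥ ln(4.90918e-06)/ln(0.5785) = -12.2244/-0.54732 = 22.335.
So 23 more iterations are needed.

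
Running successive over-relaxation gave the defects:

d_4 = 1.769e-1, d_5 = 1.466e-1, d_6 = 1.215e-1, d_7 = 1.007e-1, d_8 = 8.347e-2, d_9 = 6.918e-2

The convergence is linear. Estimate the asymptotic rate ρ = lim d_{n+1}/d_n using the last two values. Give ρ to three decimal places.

0.829

ρ ≈ d_9/d_8 = 6.918e-2/8.347e-2 = 0.82880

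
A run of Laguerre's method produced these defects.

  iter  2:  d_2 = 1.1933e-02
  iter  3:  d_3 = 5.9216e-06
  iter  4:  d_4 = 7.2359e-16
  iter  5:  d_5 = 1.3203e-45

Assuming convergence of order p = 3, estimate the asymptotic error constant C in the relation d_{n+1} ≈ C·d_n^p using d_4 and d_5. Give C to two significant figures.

C ≈ d_5 / d_4^3
  = 1.3203e-45 / (7.2359e-16)^3
  = 1.3203e-45 / 3.78859e-46 ≈ 3.4849

3.5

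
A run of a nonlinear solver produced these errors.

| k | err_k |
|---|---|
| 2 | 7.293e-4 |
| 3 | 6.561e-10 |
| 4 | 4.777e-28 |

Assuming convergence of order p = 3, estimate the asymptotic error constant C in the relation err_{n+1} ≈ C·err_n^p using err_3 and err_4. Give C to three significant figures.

C ≈ err_4 / err_3^3
  = 4.777e-28 / (6.561e-10)^3
  = 4.777e-28 / 2.8243e-28 ≈ 1.6914

1.69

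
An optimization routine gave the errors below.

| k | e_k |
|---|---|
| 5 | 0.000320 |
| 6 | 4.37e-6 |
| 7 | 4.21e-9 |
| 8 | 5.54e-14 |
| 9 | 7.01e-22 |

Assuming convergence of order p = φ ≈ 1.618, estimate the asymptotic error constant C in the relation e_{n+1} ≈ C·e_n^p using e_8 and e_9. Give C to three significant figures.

C ≈ e_9 / e_8^1.618
  = 7.01e-22 / (5.54e-14)^1.618
  = 7.01e-22 / 3.5563e-22 ≈ 1.9711

1.97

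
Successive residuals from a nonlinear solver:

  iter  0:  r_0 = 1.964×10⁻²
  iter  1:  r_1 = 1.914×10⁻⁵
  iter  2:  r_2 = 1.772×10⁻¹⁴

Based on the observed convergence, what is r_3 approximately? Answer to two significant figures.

1.4e-41

First estimate the order: p ≈ ln(r_2/r_1) / ln(r_1/r_0) = ln(1.772×10⁻¹⁴/1.914×10⁻⁵)/ln(1.914×10⁻⁵/1.964×10⁻²) = ln(9.2581e-10)/ln(0.000974542) ≈ 3.0000.
Then r_3 ≈ r_2·(r_2/r_1)^p = 1.772×10⁻¹⁴·(9.2581e-10)^3.0000 = 1.772×10⁻¹⁴·7.93534e-28 ≈ 1.406e-41.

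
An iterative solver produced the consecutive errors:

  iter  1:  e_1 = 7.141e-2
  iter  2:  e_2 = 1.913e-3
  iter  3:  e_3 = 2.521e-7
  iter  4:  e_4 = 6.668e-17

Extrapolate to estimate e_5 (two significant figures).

1.5e-40

First estimate the order: p ≈ ln(e_4/e_3) / ln(e_3/e_2) = ln(6.668e-17/2.521e-7)/ln(2.521e-7/1.913e-3) = ln(2.64498e-10)/ln(0.000131783) ≈ 2.4684.
Then e_5 ≈ e_4·(e_4/e_3)^p = 6.668e-17·(2.64498e-10)^2.4684 = 6.668e-17·2.28406e-24 ≈ 1.523e-40.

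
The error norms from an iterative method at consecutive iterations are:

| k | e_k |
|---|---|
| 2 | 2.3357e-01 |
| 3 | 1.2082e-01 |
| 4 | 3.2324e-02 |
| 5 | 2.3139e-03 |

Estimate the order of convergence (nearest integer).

2

Consecutive ratios: e_5/e_4 = 2.3139e-03/3.2324e-02 = 0.0715846, e_4/e_3 = 3.2324e-02/1.2082e-01 = 0.267538.
p ≈ ln(0.0715846)/ln(0.267538) = -2.6369/-1.3185 ≈ 2.00.
So the convergence is quadratic (order 2).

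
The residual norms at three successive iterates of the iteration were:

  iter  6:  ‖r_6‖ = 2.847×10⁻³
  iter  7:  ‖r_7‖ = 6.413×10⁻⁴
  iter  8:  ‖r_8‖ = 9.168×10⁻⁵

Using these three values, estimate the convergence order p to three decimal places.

1.305

p ≈ ln(‖r_8‖/‖r_7‖) / ln(‖r_7‖/‖r_6‖)
  = ln(9.168×10⁻⁵/6.413×10⁻⁴) / ln(6.413×10⁻⁴/2.847×10⁻³)
  = ln(0.14296) / ln(0.225255)
  = -1.945190 / -1.490522 ≈ 1.305039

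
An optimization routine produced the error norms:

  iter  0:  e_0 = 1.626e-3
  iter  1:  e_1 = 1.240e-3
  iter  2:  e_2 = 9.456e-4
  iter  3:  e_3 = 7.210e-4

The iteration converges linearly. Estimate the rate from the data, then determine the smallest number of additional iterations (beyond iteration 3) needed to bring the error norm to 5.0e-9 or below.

44

Rate ρ ≈ e_3/e_2 = 7.210e-4/9.456e-4 = 0.7625.
After j more steps, e_{3+j} ≈ 7.210e-4·ρ^j; need ρ^j ≤ 5.0e-9/7.210e-4 = 6.93481e-06.
j ≥ ln(6.93481e-06)/ln(0.7625) = -11.8790/-0.27115 = 43.810.
So 44 more iterations are needed.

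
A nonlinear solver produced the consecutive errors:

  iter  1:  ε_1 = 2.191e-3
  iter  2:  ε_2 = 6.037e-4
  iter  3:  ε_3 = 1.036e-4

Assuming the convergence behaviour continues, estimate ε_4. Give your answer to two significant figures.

First estimate the order: p ≈ ln(ε_3/ε_2) / ln(ε_2/ε_1) = ln(1.036e-4/6.037e-4)/ln(6.037e-4/2.191e-3) = ln(0.171608)/ln(0.275536) ≈ 1.3673.
Then ε_4 ≈ ε_3·(ε_3/ε_2)^p = 1.036e-4·(0.171608)^1.3673 = 1.036e-4·0.0898221 ≈ 9.306e-06.

9.3e-6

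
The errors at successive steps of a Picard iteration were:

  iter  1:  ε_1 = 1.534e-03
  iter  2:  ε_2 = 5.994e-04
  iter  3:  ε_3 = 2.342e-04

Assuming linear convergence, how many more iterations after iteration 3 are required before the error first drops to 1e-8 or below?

11

Rate ρ ≈ ε_3/ε_2 = 2.342e-04/5.994e-04 = 0.3907.
After j more steps, ε_{3+j} ≈ 2.342e-04·ρ^j; need ρ^j ≤ 1e-8/2.342e-04 = 4.26985e-05.
j ≥ ln(4.26985e-05)/ln(0.3907) = -10.0613/-0.93982 = 10.706.
So 11 more iterations are needed.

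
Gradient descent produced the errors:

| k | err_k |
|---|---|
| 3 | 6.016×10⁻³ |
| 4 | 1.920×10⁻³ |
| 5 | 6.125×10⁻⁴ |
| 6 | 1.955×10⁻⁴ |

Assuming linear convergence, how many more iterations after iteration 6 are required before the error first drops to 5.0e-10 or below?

Rate ρ ≈ err_6/err_5 = 1.955×10⁻⁴/6.125×10⁻⁴ = 0.3192.
After j more steps, err_{6+j} ≈ 1.955×10⁻⁴·ρ^j; need ρ^j ≤ 5.0e-10/1.955×10⁻⁴ = 2.55754e-06.
j ≥ ln(2.55754e-06)/ln(0.3192) = -12.8765/-1.14194 = 11.276.
So 12 more iterations are needed.

12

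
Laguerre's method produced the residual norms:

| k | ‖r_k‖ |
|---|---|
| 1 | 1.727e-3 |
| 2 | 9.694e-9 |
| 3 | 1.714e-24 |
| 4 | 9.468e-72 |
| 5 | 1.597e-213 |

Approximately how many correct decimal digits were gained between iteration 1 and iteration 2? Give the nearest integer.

Digits gained ≈ log₁₀(‖r_1‖/‖r_2‖) = log₁₀(1.727e-3/9.694e-9) = log₁₀(178151) ≈ 5.251.

5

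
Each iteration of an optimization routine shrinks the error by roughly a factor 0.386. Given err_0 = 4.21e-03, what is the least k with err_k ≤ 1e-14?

29

After k steps, err_k ≈ 4.21e-03·0.386^k.
Need 0.386^k ≤ 1e-14/4.21e-03 = 2.3753e-12.
k ≥ ln(2.3753e-12)/ln(0.386) = -26.7659/-0.95192 = 28.118.
Smallest integer k = 29.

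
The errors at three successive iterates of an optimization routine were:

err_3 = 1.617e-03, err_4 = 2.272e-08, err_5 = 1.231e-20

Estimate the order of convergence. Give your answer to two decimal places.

2.53

p ≈ ln(err_5/err_4) / ln(err_4/err_3)
  = ln(1.231e-20/2.272e-08) / ln(2.272e-08/1.617e-03)
  = ln(5.41813e-13) / ln(1.40507e-05)
  = -28.24386 / -11.17284 ≈ 2.52790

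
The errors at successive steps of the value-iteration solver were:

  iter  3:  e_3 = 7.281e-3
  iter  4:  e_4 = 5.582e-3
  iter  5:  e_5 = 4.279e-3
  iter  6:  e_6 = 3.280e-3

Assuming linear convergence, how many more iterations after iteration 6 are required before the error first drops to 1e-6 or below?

31

Rate ρ ≈ e_6/e_5 = 3.280e-3/4.279e-3 = 0.7665.
After j more steps, e_{6+j} ≈ 3.280e-3·ρ^j; need ρ^j ≤ 1e-6/3.280e-3 = 0.000304878.
j ≥ ln(0.000304878)/ln(0.7665) = -8.0956/-0.26592 = 30.444.
So 31 more iterations are needed.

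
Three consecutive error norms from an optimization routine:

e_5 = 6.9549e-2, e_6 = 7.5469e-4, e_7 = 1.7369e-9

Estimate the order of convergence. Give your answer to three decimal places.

p ≈ ln(e_7/e_6) / ln(e_6/e_5)
  = ln(1.7369e-9/7.5469e-4) / ln(7.5469e-4/6.9549e-2)
  = ln(2.30147e-06) / ln(0.0108512)
  = -12.981963 / -4.523480 ≈ 2.869906

2.870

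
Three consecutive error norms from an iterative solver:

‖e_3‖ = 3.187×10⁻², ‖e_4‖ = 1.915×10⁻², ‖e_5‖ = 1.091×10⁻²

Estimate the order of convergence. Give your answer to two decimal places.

p ≈ ln(‖e_5‖/‖e_4‖) / ln(‖e_4‖/‖e_3‖)
  = ln(1.091×10⁻²/1.915×10⁻²) / ln(1.915×10⁻²/3.187×10⁻²)
  = ln(0.569713) / ln(0.600879)
  = -0.56262 / -0.50936 ≈ 1.10456

1.10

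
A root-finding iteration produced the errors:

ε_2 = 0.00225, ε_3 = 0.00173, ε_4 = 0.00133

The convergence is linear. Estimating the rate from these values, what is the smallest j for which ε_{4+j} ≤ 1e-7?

Rate ρ ≈ ε_4/ε_3 = 0.00133/0.00173 = 0.7688.
After j more steps, ε_{4+j} ≈ 0.00133·ρ^j; need ρ^j ≤ 1e-7/0.00133 = 7.5188e-05.
j ≥ ln(7.5188e-05)/ln(0.7688) = -9.4955/-0.26292 = 36.116.
So 37 more iterations are needed.

37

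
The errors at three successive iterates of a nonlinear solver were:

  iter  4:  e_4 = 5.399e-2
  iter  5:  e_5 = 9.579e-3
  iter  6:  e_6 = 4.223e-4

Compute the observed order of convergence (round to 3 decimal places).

p ≈ ln(e_6/e_5) / ln(e_5/e_4)
  = ln(4.223e-4/9.579e-3) / ln(9.579e-3/5.399e-2)
  = ln(0.044086) / ln(0.177422)
  = -3.121613 / -1.729224 ≈ 1.805210

1.805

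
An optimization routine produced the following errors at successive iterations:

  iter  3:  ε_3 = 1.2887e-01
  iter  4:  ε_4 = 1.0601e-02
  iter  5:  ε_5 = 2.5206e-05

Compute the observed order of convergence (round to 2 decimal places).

p ≈ ln(ε_5/ε_4) / ln(ε_4/ε_3)
  = ln(2.5206e-05/1.0601e-02) / ln(1.0601e-02/1.2887e-01)
  = ln(0.0023777) / ln(0.0822612)
  = -6.04162 / -2.49786 ≈ 2.41872

2.42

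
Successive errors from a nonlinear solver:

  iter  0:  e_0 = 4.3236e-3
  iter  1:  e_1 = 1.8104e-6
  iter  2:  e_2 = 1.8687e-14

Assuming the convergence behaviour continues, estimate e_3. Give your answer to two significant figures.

First estimate the order: p ≈ ln(e_2/e_1) / ln(e_1/e_0) = ln(1.8687e-14/1.8104e-6)/ln(1.8104e-6/4.3236e-3) = ln(1.0322e-08)/ln(0.000418725) ≈ 2.3641.
Then e_3 ≈ e_2·(e_2/e_1)^p = 1.8687e-14·(1.0322e-08)^2.3641 = 1.8687e-14·1.31747e-19 ≈ 2.462e-33.

2.5e-33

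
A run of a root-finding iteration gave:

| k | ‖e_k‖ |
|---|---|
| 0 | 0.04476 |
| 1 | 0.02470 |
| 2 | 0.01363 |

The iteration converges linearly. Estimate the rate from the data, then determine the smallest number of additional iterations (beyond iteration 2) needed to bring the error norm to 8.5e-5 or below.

Rate ρ ≈ ‖e_2‖/‖e_1‖ = 0.01363/0.02470 = 0.5518.
After j more steps, ‖e_{2+j}‖ ≈ 0.01363·ρ^j; need ρ^j ≤ 8.5e-5/0.01363 = 0.00623624.
j ≥ ln(0.00623624)/ln(0.5518) = -5.0774/-0.59457 = 8.540.
So 9 more iterations are needed.

9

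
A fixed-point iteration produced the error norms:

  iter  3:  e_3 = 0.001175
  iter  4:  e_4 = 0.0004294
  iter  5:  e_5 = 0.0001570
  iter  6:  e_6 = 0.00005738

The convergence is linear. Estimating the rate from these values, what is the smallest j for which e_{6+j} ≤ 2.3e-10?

13

Rate ρ ≈ e_6/e_5 = 0.00005738/0.0001570 = 0.3655.
After j more steps, e_{6+j} ≈ 0.00005738·ρ^j; need ρ^j ≤ 2.3e-10/0.00005738 = 4.00837e-06.
j ≥ ln(4.00837e-06)/ln(0.3655) = -12.4271/-1.00649 = 12.347.
So 13 more iterations are needed.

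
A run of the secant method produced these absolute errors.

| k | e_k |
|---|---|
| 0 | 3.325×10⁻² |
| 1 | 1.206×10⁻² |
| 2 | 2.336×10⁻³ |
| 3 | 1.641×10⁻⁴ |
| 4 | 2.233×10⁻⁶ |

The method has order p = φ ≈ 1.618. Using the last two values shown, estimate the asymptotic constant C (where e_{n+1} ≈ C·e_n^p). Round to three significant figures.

C ≈ e_4 / e_3^1.618
  = 2.233×10⁻⁶ / (1.641×10⁻⁴)^1.618
  = 2.233×10⁻⁶ / 7.51702e-07 ≈ 2.9706

2.97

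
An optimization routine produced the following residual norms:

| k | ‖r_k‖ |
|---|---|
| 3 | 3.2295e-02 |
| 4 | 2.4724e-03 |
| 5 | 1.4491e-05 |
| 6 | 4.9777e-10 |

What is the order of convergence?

2

Consecutive ratios: ‖r_6‖/‖r_5‖ = 4.9777e-10/1.4491e-05 = 3.43503e-05, ‖r_5‖/‖r_4‖ = 1.4491e-05/2.4724e-03 = 0.00586111.
p ≈ ln(3.43503e-05)/ln(0.00586111) = -10.2789/-5.1394 ≈ 2.00.
So the convergence is quadratic (order 2).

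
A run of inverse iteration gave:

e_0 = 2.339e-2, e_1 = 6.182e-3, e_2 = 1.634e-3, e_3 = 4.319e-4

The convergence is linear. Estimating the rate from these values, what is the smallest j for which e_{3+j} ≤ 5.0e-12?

Rate ρ ≈ e_3/e_2 = 4.319e-4/1.634e-3 = 0.2643.
After j more steps, e_{3+j} ≈ 4.319e-4·ρ^j; need ρ^j ≤ 5.0e-12/4.319e-4 = 1.15768e-08.
j ≥ ln(1.15768e-08)/ln(0.2643) = -18.2743/-1.33067 = 13.733.
So 14 more iterations are needed.

14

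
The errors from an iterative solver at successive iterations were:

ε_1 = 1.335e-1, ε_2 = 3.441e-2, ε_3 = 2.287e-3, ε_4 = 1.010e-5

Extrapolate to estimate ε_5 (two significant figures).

First estimate the order: p ≈ ln(ε_4/ε_3) / ln(ε_3/ε_2) = ln(1.010e-5/2.287e-3)/ln(2.287e-3/3.441e-2) = ln(0.00441627)/ln(0.0664632) ≈ 2.0001.
Then ε_5 ≈ ε_4·(ε_4/ε_3)^p = 1.010e-5·(0.00441627)^2.0001 = 1.010e-5·1.94929e-05 ≈ 1.969e-10.

2.0e-10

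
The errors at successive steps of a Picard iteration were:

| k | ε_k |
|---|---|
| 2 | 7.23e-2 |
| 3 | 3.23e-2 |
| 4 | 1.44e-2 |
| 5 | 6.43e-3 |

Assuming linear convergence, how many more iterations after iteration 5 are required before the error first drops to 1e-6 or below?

11

Rate ρ ≈ ε_5/ε_4 = 6.43e-3/1.44e-2 = 0.4465.
After j more steps, ε_{5+j} ≈ 6.43e-3·ρ^j; need ρ^j ≤ 1e-6/6.43e-3 = 0.000155521.
j ≥ ln(0.000155521)/ln(0.4465) = -8.7687/-0.80632 = 10.875.
So 11 more iterations are needed.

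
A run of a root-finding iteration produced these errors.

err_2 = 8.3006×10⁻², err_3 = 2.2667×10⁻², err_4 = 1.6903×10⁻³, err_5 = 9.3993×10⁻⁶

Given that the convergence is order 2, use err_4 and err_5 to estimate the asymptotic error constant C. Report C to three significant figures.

C ≈ err_5 / err_4^2
  = 9.3993×10⁻⁶ / (1.6903×10⁻³)^2
  = 9.3993×10⁻⁶ / 2.85711e-06 ≈ 3.2898

3.29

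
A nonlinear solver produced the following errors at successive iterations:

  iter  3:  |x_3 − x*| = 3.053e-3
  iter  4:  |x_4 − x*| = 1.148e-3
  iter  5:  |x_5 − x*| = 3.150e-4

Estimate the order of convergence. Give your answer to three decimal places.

1.322

p ≈ ln(|x_5 − x*|/|x_4 − x*|) / ln(|x_4 − x*|/|x_3 − x*|)
  = ln(3.150e-4/1.148e-3) / ln(1.148e-3/3.053e-3)
  = ln(0.27439) / ln(0.376024)
  = -1.293205 / -0.978102 ≈ 1.322158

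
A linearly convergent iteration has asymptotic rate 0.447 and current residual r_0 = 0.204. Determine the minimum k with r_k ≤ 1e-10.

27

After k steps, r_k ≈ 0.204·0.447^k.
Need 0.447^k ≤ 1e-10/0.204 = 4.90196e-10.
k ≥ ln(4.90196e-10)/ln(0.447) = -21.4362/-0.80520 = 26.622.
Smallest integer k = 27.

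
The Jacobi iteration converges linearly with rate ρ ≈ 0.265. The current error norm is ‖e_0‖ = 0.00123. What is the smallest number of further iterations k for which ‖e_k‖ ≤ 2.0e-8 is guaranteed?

After k steps, ‖e_k‖ ≈ 0.00123·0.265^k.
Need 0.265^k ≤ 2.0e-8/0.00123 = 1.62602e-05.
k ≥ ln(1.62602e-05)/ln(0.265) = -11.0268/-1.32803 = 8.303.
Smallest integer k = 9.

9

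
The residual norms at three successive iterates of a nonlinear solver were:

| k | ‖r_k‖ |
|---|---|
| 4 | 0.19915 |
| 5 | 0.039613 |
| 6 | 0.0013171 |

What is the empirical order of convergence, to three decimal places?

p ≈ ln(‖r_6‖/‖r_5‖) / ln(‖r_5‖/‖r_4‖)
  = ln(0.0013171/0.039613) / ln(0.039613/0.19915)
  = ln(0.0332492) / ln(0.19891)
  = -3.403725 / -1.614903 ≈ 2.107696

2.108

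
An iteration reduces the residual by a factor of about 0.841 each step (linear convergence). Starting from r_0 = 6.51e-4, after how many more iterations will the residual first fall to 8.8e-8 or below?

52

After k steps, r_k ≈ 6.51e-4·0.841^k.
Need 0.841^k ≤ 8.8e-8/6.51e-4 = 0.000135177.
k ≥ ln(0.000135177)/ln(0.841) = -8.9089/-0.17316 = 51.449.
Smallest integer k = 52.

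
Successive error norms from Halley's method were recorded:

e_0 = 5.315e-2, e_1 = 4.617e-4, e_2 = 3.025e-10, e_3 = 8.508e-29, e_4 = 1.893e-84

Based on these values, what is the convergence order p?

3

Consecutive ratios: e_4/e_3 = 1.893e-84/8.508e-29 = 2.22496e-56, e_3/e_2 = 8.508e-29/3.025e-10 = 2.81256e-19.
p ≈ ln(2.22496e-56)/ln(2.81256e-19) = -128.1450/-42.7150 ≈ 3.00.
So the convergence is cubic (order 3).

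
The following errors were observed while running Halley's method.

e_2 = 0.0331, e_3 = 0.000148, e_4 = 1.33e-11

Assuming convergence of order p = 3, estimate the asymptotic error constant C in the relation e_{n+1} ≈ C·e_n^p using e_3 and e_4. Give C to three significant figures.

C ≈ e_4 / e_3^3
  = 1.33e-11 / (0.000148)^3
  = 1.33e-11 / 3.24179e-12 ≈ 4.1027

4.10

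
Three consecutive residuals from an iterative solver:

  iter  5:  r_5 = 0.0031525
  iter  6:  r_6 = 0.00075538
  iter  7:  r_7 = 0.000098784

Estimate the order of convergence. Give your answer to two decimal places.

p ≈ ln(r_7/r_6) / ln(r_6/r_5)
  = ln(0.000098784/0.00075538) / ln(0.00075538/0.0031525)
  = ln(0.130774) / ln(0.239613)
  = -2.03428 / -1.42873 ≈ 1.42384

1.42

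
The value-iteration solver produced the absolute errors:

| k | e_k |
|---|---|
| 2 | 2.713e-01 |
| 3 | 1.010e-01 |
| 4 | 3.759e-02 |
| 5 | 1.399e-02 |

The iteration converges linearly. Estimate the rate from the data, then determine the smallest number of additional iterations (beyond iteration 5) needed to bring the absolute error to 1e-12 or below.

24

Rate ρ ≈ e_5/e_4 = 1.399e-02/3.759e-02 = 0.3722.
After j more steps, e_{5+j} ≈ 1.399e-02·ρ^j; need ρ^j ≤ 1e-12/1.399e-02 = 7.14796e-11.
j ≥ ln(7.14796e-11)/ln(0.3722) = -23.3616/-0.98832 = 23.638.
So 24 more iterations are needed.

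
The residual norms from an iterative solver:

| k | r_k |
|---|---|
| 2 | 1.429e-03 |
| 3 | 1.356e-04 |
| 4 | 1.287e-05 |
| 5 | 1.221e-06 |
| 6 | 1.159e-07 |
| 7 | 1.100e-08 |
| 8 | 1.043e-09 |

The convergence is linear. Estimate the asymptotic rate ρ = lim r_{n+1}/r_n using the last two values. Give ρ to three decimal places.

ρ ≈ r_8/r_7 = 1.043e-09/1.100e-08 = 0.09482

0.095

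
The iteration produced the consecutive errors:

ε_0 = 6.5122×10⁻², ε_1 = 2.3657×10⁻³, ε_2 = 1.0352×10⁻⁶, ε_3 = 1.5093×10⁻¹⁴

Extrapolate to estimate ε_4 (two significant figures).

7.9e-33

First estimate the order: p ≈ ln(ε_3/ε_2) / ln(ε_2/ε_1) = ln(1.5093×10⁻¹⁴/1.0352×10⁻⁶)/ln(1.0352×10⁻⁶/2.3657×10⁻³) = ln(1.45798e-08)/ln(0.000437587) ≈ 2.3330.
Then ε_4 ≈ ε_3·(ε_3/ε_2)^p = 1.5093×10⁻¹⁴·(1.45798e-08)^2.3330 = 1.5093×10⁻¹⁴·5.22435e-19 ≈ 7.885e-33.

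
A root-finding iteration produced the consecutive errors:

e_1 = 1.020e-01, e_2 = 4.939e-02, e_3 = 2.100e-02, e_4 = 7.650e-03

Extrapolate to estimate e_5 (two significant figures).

First estimate the order: p ≈ ln(e_4/e_3) / ln(e_3/e_2) = ln(7.650e-03/2.100e-02)/ln(2.100e-02/4.939e-02) = ln(0.364286)/ln(0.425187) ≈ 1.1808.
Then e_5 ≈ e_4·(e_4/e_3)^p = 7.650e-03·(0.364286)^1.1808 = 7.650e-03·0.303495 ≈ 0.002322.

2.3e-3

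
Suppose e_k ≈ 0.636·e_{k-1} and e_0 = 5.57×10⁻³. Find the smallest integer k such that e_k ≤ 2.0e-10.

38

After k steps, e_k ≈ 5.57×10⁻³·0.636^k.
Need 0.636^k ≤ 2.0e-10/5.57×10⁻³ = 3.59066e-08.
k ≥ ln(3.59066e-08)/ln(0.636) = -17.1423/-0.45256 = 37.879.
Smallest integer k = 38.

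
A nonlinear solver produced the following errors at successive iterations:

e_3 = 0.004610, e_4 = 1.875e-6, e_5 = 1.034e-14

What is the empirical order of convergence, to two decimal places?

2.44

p ≈ ln(e_5/e_4) / ln(e_4/e_3)
  = ln(1.034e-14/1.875e-6) / ln(1.875e-6/0.004610)
  = ln(5.51467e-09) / ln(0.000406725)
  = -19.01585 / -7.80737 ≈ 2.43563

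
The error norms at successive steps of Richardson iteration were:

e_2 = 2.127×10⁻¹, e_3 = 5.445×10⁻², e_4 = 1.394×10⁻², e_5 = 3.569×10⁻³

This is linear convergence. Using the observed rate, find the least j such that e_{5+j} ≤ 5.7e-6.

5

Rate ρ ≈ e_5/e_4 = 3.569×10⁻³/1.394×10⁻² = 0.2560.
After j more steps, e_{5+j} ≈ 3.569×10⁻³·ρ^j; need ρ^j ≤ 5.7e-6/3.569×10⁻³ = 0.00159709.
j ≥ ln(0.00159709)/ln(0.2560) = -6.4396/-1.36258 = 4.726.
So 5 more iterations are needed.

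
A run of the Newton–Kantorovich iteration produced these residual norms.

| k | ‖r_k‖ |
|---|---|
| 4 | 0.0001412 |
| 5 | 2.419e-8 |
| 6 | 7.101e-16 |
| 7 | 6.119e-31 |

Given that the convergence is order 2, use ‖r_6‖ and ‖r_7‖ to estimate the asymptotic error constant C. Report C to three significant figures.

C ≈ ‖r_7‖ / ‖r_6‖^2
  = 6.119e-31 / (7.101e-16)^2
  = 6.119e-31 / 5.04242e-31 ≈ 1.2135

1.21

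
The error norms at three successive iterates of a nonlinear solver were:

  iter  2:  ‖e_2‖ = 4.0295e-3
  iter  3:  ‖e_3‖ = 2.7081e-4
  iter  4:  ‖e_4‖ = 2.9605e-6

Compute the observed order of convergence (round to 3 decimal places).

p ≈ ln(‖e_4‖/‖e_3‖) / ln(‖e_3‖/‖e_2‖)
  = ln(2.9605e-6/2.7081e-4) / ln(2.7081e-4/4.0295e-3)
  = ln(0.010932) / ln(0.0672068)
  = -4.516061 / -2.699981 ≈ 1.672627

1.673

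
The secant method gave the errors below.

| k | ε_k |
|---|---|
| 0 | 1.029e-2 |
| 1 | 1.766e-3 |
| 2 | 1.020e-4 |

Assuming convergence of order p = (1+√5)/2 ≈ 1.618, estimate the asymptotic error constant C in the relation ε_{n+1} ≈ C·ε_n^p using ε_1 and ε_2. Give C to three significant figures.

C ≈ ε_2 / ε_1^1.618
  = 1.020e-4 / (1.766e-3)^1.618
  = 1.020e-4 / 3.51262e-05 ≈ 2.9038

2.90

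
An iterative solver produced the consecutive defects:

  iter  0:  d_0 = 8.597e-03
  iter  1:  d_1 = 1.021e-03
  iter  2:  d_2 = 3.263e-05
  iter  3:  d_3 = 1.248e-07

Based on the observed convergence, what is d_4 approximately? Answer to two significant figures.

First estimate the order: p ≈ ln(d_3/d_2) / ln(d_2/d_1) = ln(1.248e-07/3.263e-05)/ln(3.263e-05/1.021e-03) = ln(0.0038247)/ln(0.0319589) ≈ 1.6166.
Then d_4 ≈ d_3·(d_3/d_2)^p = 1.248e-07·(0.0038247)^1.6166 = 1.248e-07·0.000123602 ≈ 1.543e-11.

1.5e-11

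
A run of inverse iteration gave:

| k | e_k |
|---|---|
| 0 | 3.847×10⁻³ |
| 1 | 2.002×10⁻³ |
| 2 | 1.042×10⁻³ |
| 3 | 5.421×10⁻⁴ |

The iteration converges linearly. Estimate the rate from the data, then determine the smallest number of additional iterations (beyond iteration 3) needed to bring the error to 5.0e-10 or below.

Rate ρ ≈ e_3/e_2 = 5.421×10⁻⁴/1.042×10⁻³ = 0.5202.
After j more steps, e_{3+j} ≈ 5.421×10⁻⁴·ρ^j; need ρ^j ≤ 5.0e-10/5.421×10⁻⁴ = 9.22339e-07.
j ≥ ln(9.22339e-07)/ln(0.5202) = -13.8964/-0.65354 = 21.263.
So 22 more iterations are needed.

22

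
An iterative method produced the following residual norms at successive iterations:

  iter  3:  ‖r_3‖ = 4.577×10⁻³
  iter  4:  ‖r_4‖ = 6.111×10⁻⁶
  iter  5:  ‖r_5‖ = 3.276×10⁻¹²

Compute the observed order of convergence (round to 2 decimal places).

p ≈ ln(‖r_5‖/‖r_4‖) / ln(‖r_4‖/‖r_3‖)
  = ln(3.276×10⁻¹²/6.111×10⁻⁶) / ln(6.111×10⁻⁶/4.577×10⁻³)
  = ln(5.36082e-07) / ln(0.00133515)
  = -14.43898 / -6.61871 ≈ 2.18154

2.18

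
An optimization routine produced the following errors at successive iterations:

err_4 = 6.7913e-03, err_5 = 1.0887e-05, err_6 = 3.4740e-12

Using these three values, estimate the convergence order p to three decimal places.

2.324

p ≈ ln(err_6/err_5) / ln(err_5/err_4)
  = ln(3.4740e-12/1.0887e-05) / ln(1.0887e-05/6.7913e-03)
  = ln(3.19096e-07) / ln(0.00160308)
  = -14.957774 / -6.435829 ≈ 2.324141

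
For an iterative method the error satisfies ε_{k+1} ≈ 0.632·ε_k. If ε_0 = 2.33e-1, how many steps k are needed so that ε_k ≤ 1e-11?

After k steps, ε_k ≈ 2.33e-1·0.632^k.
Need 0.632^k ≤ 1e-11/2.33e-1 = 4.29185e-11.
k ≥ ln(4.29185e-11)/ln(0.632) = -23.8717/-0.45887 = 52.023.
Smallest integer k = 53.

53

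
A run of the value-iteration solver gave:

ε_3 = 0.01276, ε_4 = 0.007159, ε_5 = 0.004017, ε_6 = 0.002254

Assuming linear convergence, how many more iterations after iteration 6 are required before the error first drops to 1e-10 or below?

30

Rate ρ ≈ ε_6/ε_5 = 0.002254/0.004017 = 0.5611.
After j more steps, ε_{6+j} ≈ 0.002254·ρ^j; need ρ^j ≤ 1e-10/0.002254 = 4.43656e-08.
j ≥ ln(4.43656e-08)/ln(0.5611) = -16.9308/-0.57786 = 29.299.
So 30 more iterations are needed.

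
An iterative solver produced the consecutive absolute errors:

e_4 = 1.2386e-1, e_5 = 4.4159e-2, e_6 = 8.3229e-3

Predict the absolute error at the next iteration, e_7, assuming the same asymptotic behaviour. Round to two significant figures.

First estimate the order: p ≈ ln(e_6/e_5) / ln(e_5/e_4) = ln(8.3229e-3/4.4159e-2)/ln(4.4159e-2/1.2386e-1) = ln(0.188476)/ln(0.356523) ≈ 1.6180.
Then e_7 ≈ e_6·(e_6/e_5)^p = 8.3229e-3·(0.188476)^1.6180 = 8.3229e-3·0.0671992 ≈ 0.0005593.

5.6e-4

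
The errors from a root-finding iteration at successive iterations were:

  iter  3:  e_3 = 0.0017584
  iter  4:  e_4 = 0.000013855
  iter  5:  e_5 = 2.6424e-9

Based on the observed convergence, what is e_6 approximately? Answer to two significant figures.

First estimate the order: p ≈ ln(e_5/e_4) / ln(e_4/e_3) = ln(2.6424e-9/0.000013855)/ln(0.000013855/0.0017584) = ln(0.000190718)/ln(0.00787932) ≈ 1.7683.
Then e_6 ≈ e_5·(e_5/e_4)^p = 2.6424e-9·(0.000190718)^1.7683 = 2.6424e-9·2.64616e-07 ≈ 6.992e-16.

7.0e-16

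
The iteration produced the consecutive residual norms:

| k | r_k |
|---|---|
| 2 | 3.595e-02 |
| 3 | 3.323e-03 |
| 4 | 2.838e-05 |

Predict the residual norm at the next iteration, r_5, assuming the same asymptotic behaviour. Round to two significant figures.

First estimate the order: p ≈ ln(r_4/r_3) / ln(r_3/r_2) = ln(2.838e-05/3.323e-03)/ln(3.323e-03/3.595e-02) = ln(0.00854048)/ln(0.0924339) ≈ 2.0002.
Then r_5 ≈ r_4·(r_4/r_3)^p = 2.838e-05·(0.00854048)^2.0002 = 2.838e-05·7.28704e-05 ≈ 2.068e-09.

2.1e-9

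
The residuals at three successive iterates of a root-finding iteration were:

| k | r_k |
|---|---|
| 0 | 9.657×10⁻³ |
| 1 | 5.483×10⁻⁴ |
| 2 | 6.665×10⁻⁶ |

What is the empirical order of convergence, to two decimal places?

p ≈ ln(r_2/r_1) / ln(r_1/r_0)
  = ln(6.665×10⁻⁶/5.483×10⁻⁴) / ln(5.483×10⁻⁴/9.657×10⁻³)
  = ln(0.0121558) / ln(0.0567775)
  = -4.40995 / -2.86862 ≈ 1.53731

1.54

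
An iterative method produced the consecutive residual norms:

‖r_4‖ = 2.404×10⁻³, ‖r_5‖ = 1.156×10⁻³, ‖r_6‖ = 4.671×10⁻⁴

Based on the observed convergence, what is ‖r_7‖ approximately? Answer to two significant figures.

1.5e-4

First estimate the order: p ≈ ln(‖r_6‖/‖r_5‖) / ln(‖r_5‖/‖r_4‖) = ln(4.671×10⁻⁴/1.156×10⁻³)/ln(1.156×10⁻³/2.404×10⁻³) = ln(0.404066)/ln(0.480865) ≈ 1.2377.
Then ‖r_7‖ ≈ ‖r_6‖·(‖r_6‖/‖r_5‖)^p = 4.671×10⁻⁴·(0.404066)^1.2377 = 4.671×10⁻⁴·0.325766 ≈ 0.0001522.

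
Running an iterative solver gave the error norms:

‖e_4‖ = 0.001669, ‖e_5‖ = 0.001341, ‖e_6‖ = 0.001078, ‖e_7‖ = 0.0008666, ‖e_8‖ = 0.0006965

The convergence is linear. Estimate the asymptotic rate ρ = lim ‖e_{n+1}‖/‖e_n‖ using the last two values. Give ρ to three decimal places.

ρ ≈ ‖e_8‖/‖e_7‖ = 0.0006965/0.0008666 = 0.80372

0.804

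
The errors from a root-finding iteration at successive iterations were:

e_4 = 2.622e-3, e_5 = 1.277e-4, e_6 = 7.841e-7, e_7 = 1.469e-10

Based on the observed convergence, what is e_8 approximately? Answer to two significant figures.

7.7e-17

First estimate the order: p ≈ ln(e_7/e_6) / ln(e_6/e_5) = ln(1.469e-10/7.841e-7)/ln(7.841e-7/1.277e-4) = ln(0.000187349)/ln(0.00614017) ≈ 1.6852.
Then e_8 ≈ e_7·(e_7/e_6)^p = 1.469e-10·(0.000187349)^1.6852 = 1.469e-10·5.23205e-07 ≈ 7.686e-17.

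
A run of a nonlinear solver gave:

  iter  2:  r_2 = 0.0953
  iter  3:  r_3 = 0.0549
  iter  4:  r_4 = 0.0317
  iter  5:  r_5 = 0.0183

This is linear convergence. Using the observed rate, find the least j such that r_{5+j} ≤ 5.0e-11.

36

Rate ρ ≈ r_5/r_4 = 0.0183/0.0317 = 0.5773.
After j more steps, r_{5+j} ≈ 0.0183·ρ^j; need ρ^j ≤ 5.0e-11/0.0183 = 2.73224e-09.
j ≥ ln(2.73224e-09)/ln(0.5773) = -19.7181/-0.54939 = 35.891.
So 36 more iterations are needed.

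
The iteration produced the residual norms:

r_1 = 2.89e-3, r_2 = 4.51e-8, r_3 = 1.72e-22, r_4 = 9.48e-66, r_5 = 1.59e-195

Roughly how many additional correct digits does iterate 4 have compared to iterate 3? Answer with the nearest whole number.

43

Digits gained ≈ log₁₀(r_3/r_4) = log₁₀(1.72e-22/9.48e-66) = log₁₀(1.81435e+43) ≈ 43.259.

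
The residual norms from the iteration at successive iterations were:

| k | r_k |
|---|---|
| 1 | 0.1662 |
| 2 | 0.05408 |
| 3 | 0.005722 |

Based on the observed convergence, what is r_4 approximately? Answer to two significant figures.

First estimate the order: p ≈ ln(r_3/r_2) / ln(r_2/r_1) = ln(0.005722/0.05408)/ln(0.05408/0.1662) = ln(0.105806)/ln(0.325391) ≈ 2.0006.
Then r_4 ≈ r_3·(r_3/r_2)^p = 0.005722·(0.105806)^2.0006 = 0.005722·0.0111798 ≈ 6.397e-05.

6.4e-5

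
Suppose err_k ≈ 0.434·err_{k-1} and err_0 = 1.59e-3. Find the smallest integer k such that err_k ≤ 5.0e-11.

After k steps, err_k ≈ 1.59e-3·0.434^k.
Need 0.434^k ≤ 5.0e-11/1.59e-3 = 3.14465e-08.
k ≥ ln(3.14465e-08)/ln(0.434) = -17.2750/-0.83471 = 20.696.
Smallest integer k = 21.

21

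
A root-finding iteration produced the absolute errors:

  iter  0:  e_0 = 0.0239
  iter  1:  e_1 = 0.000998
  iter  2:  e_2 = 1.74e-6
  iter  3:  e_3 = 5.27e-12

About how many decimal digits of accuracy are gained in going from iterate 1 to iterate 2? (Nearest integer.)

3

Digits gained ≈ log₁₀(e_1/e_2) = log₁₀(0.000998/1.74e-6) = log₁₀(573.563) ≈ 2.759.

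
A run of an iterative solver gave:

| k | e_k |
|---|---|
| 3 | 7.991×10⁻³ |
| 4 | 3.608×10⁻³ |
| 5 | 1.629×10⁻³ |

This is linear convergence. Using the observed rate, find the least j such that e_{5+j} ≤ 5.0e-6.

8

Rate ρ ≈ e_5/e_4 = 1.629×10⁻³/3.608×10⁻³ = 0.4515.
After j more steps, e_{5+j} ≈ 1.629×10⁻³·ρ^j; need ρ^j ≤ 5.0e-6/1.629×10⁻³ = 0.00306937.
j ≥ ln(0.00306937)/ln(0.4515) = -5.7863/-0.79518 = 7.277.
So 8 more iterations are needed.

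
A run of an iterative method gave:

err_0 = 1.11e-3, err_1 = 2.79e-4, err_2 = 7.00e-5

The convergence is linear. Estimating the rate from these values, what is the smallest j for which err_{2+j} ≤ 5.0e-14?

16

Rate ρ ≈ err_2/err_1 = 7.00e-5/2.79e-4 = 0.2509.
After j more steps, err_{2+j} ≈ 7.00e-5·ρ^j; need ρ^j ≤ 5.0e-14/7.00e-5 = 7.14286e-10.
j ≥ ln(7.14286e-10)/ln(0.2509) = -21.0597/-1.38270 = 15.231.
So 16 more iterations are needed.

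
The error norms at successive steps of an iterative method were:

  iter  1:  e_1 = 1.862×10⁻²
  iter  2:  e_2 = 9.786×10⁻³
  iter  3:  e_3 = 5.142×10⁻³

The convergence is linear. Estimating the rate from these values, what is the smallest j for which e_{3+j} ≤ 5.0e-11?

Rate ρ ≈ e_3/e_2 = 5.142×10⁻³/9.786×10⁻³ = 0.5254.
After j more steps, e_{3+j} ≈ 5.142×10⁻³·ρ^j; need ρ^j ≤ 5.0e-11/5.142×10⁻³ = 9.72384e-09.
j ≥ ln(9.72384e-09)/ln(0.5254) = -18.4487/-0.64360 = 28.665.
So 29 more iterations are needed.

29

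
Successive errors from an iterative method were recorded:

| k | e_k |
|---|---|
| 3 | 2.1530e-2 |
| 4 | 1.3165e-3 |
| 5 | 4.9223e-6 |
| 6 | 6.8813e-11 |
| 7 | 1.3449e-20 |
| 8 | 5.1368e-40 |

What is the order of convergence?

Consecutive ratios: e_8/e_7 = 5.1368e-40/1.3449e-20 = 3.81947e-20, e_7/e_6 = 1.3449e-20/6.8813e-11 = 1.95443e-10.
p ≈ ln(3.81947e-20)/ln(1.95443e-10) = -44.7116/-22.3558 ≈ 2.00.
So the convergence is quadratic (order 2).

2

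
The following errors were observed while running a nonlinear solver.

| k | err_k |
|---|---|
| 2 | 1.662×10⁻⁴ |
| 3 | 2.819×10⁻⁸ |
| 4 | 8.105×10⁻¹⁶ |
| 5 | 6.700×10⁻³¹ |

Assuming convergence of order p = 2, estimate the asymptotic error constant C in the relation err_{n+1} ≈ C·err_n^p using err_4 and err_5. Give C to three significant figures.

1.02

C ≈ err_5 / err_4^2
  = 6.700×10⁻³¹ / (8.105×10⁻¹⁶)^2
  = 6.700×10⁻³¹ / 6.5691e-31 ≈ 1.0199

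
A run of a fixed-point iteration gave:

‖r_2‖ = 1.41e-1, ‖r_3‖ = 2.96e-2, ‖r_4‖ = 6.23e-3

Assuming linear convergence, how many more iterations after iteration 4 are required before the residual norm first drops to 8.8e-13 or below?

15

Rate ρ ≈ ‖r_4‖/‖r_3‖ = 6.23e-3/2.96e-2 = 0.2105.
After j more steps, ‖r_{4+j}‖ ≈ 6.23e-3·ρ^j; need ρ^j ≤ 8.8e-13/6.23e-3 = 1.41252e-10.
j ≥ ln(1.41252e-10)/ln(0.2105) = -22.6805/-1.55827 = 14.555.
So 15 more iterations are needed.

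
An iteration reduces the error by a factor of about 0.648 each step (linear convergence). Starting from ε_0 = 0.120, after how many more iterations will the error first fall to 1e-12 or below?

59

After k steps, ε_k ≈ 0.120·0.648^k.
Need 0.648^k ≤ 1e-12/0.120 = 8.33333e-12.
k ≥ ln(8.33333e-12)/ln(0.648) = -25.5108/-0.43386 = 58.800.
Smallest integer k = 59.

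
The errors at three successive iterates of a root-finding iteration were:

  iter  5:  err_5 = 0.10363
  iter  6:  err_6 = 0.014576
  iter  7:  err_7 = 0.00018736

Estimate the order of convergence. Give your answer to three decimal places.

2.220

p ≈ ln(err_7/err_6) / ln(err_6/err_5)
  = ln(0.00018736/0.014576) / ln(0.014576/0.10363)
  = ln(0.012854) / ln(0.140654)
  = -4.354100 / -1.961452 ≈ 2.219835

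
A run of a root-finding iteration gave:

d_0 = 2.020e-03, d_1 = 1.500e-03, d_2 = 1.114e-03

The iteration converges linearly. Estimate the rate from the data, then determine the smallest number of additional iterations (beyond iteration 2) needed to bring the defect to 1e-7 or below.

Rate ρ ≈ d_2/d_1 = 1.114e-03/1.500e-03 = 0.7427.
After j more steps, d_{2+j} ≈ 1.114e-03·ρ^j; need ρ^j ≤ 1e-7/1.114e-03 = 8.97666e-05.
j ≥ ln(8.97666e-05)/ln(0.7427) = -9.3183/-0.29746 = 31.326.
So 32 more iterations are needed.

32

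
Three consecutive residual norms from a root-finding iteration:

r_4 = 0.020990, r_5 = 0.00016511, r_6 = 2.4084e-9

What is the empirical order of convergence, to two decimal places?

2.30

p ≈ ln(r_6/r_5) / ln(r_5/r_4)
  = ln(2.4084e-9/0.00016511) / ln(0.00016511/0.020990)
  = ln(1.45866e-05) / ln(0.00786613)
  = -11.13541 / -4.84519 ≈ 2.29824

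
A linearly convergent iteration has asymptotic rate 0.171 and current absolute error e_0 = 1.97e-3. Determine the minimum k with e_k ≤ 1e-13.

14

After k steps, e_k ≈ 1.97e-3·0.171^k.
Need 0.171^k ≤ 1e-13/1.97e-3 = 5.07614e-11.
k ≥ ln(5.07614e-11)/ln(0.171) = -23.7039/-1.76609 = 13.422.
Smallest integer k = 14.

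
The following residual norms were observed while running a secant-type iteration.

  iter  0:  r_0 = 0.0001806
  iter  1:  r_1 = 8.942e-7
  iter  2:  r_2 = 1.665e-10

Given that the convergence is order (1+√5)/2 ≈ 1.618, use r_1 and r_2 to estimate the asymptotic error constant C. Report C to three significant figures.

1.02

C ≈ r_2 / r_1^1.618
  = 1.665e-10 / (8.942e-7)^1.618
  = 1.665e-10 / 1.63464e-10 ≈ 1.0186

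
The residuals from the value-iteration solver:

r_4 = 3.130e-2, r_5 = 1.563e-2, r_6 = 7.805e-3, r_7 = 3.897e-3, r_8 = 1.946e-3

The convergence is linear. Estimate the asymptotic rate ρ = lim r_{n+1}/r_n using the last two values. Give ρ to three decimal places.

0.499

ρ ≈ r_8/r_7 = 1.946e-3/3.897e-3 = 0.49936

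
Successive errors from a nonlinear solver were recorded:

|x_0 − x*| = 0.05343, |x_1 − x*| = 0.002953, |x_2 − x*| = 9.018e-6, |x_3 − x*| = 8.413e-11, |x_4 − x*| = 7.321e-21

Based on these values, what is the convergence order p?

2

Consecutive ratios: |x_4 − x*|/|x_3 − x*| = 7.321e-21/8.413e-11 = 8.70201e-11, |x_3 − x*|/|x_2 − x*| = 8.413e-11/9.018e-6 = 9.32912e-06.
p ≈ ln(8.70201e-11)/ln(9.32912e-06) = -23.1649/-11.5824 ≈ 2.00.
So the convergence is quadratic (order 2).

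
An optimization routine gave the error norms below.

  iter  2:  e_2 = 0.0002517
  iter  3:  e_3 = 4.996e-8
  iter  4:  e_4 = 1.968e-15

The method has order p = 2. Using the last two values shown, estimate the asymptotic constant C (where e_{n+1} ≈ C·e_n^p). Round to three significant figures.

0.788

C ≈ e_4 / e_3^2
  = 1.968e-15 / (4.996e-8)^2
  = 1.968e-15 / 2.496e-15 ≈ 0.78846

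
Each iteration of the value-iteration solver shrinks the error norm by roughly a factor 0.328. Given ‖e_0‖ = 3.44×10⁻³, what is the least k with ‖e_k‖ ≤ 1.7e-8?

After k steps, ‖e_k‖ ≈ 3.44×10⁻³·0.328^k.
Need 0.328^k ≤ 1.7e-8/3.44×10⁻³ = 4.94186e-06.
k ≥ ln(4.94186e-06)/ln(0.328) = -12.2178/-1.11474 = 10.960.
Smallest integer k = 11.

11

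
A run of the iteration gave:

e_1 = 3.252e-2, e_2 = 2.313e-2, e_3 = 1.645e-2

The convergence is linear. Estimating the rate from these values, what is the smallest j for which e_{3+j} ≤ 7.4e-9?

Rate ρ ≈ e_3/e_2 = 1.645e-2/2.313e-2 = 0.7112.
After j more steps, e_{3+j} ≈ 1.645e-2·ρ^j; need ρ^j ≤ 7.4e-9/1.645e-2 = 4.49848e-07.
j ≥ ln(4.49848e-07)/ln(0.7112) = -14.6144/-0.34080 = 42.883.
So 43 more iterations are needed.

43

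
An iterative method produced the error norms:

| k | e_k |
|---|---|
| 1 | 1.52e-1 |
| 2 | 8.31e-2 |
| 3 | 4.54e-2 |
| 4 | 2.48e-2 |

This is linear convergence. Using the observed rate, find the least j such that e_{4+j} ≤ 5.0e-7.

18

Rate ρ ≈ e_4/e_3 = 2.48e-2/4.54e-2 = 0.5463.
After j more steps, e_{4+j} ≈ 2.48e-2·ρ^j; need ρ^j ≤ 5.0e-7/2.48e-2 = 2.01613e-05.
j ≥ ln(2.01613e-05)/ln(0.5463) = -10.8117/-0.60459 = 17.883.
So 18 more iterations are needed.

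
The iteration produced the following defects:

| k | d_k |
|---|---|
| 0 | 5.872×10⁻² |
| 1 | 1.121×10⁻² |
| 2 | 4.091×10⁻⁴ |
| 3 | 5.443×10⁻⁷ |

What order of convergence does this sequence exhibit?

2

Consecutive ratios: d_3/d_2 = 5.443×10⁻⁷/4.091×10⁻⁴ = 0.00133048, d_2/d_1 = 4.091×10⁻⁴/1.121×10⁻² = 0.0364942.
p ≈ ln(0.00133048)/ln(0.0364942) = -6.6222/-3.3106 ≈ 2.00.
So the convergence is quadratic (order 2).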